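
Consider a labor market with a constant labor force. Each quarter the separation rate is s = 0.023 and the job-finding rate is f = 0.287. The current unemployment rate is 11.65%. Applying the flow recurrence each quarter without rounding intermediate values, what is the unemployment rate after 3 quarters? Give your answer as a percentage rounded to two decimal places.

Unemployment rate after three quarters ≈ 8.81%.

With a fixed labor force, u_{t+1} = u_t + s·(1−u_t) − f·u_t = u_t·(1−s−f) + s.
Here 1−s−f = 0.690 and s = 0.023.
u_1 = 0.116500 × 0.690 + 0.023 = 0.103385.
u_2 = 0.103385 × 0.690 + 0.023 = 0.094336.
u_3 = 0.094336 × 0.690 + 0.023 = 0.088092.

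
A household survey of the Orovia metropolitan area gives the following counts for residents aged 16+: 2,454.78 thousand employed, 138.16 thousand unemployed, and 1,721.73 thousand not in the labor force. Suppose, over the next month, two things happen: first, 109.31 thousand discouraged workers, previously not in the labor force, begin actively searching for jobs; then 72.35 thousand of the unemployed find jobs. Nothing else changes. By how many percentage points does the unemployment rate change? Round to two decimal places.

Initially, labor force = 2,454.78 + 138.16 = 2,592.94 thousand, so u = 138.16/2,592.94 = 5.33%.
After the first change, unemployed and labor force both rise by 109.31 → E = 2,454.78, U = 247.47, labor force = 2,702.25 thousand.
After the second change, unemployed falls and employed rises by 72.35; labor force unchanged → E = 2,527.13, U = 175.12, labor force = 2,702.25 thousand.
New unemployment rate = 175.12 / 2,702.25 = 6.48%.
Change = 6.48% − 5.33% = +1.15 percentage points.

The unemployment rate changes by +1.15 percentage points.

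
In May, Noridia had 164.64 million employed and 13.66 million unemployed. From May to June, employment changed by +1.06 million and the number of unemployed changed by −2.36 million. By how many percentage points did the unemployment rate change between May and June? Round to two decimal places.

May: labor force = 164.64 + 13.66 = 178.30; u = 13.66/178.30 = 7.66%.
June: labor force = 165.70 + 11.30 = 177.00; u = 11.30/177.00 = 6.38%.
Change = 6.38% − 7.66% = −1.28 pp.

The unemployment rate changed by −1.28 percentage points.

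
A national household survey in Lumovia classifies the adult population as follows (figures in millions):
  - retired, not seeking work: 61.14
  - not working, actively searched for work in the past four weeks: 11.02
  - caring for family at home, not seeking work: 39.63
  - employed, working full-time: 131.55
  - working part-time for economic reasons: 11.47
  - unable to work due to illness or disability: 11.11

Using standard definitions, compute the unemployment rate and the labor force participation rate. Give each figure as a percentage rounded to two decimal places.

Unemployment rate ≈ 7.15%; labor force participation rate ≈ 57.93%.

Employed = 131.55 + 11.47 = 143.02 million (anyone who worked, including part-time for economic reasons, counts as employed).
Unemployed = 11.02 million.
Labor force = 143.02 + 11.02 = 154.04 million.
Not in labor force = 61.14 + 39.63 + 11.11 = 111.88 million (those not working and not actively searching are outside the labor force).
Civilian working-age population = 154.04 + 111.88 = 265.92 million.
Unemployment rate = 11.02 / 154.04 = 7.15%.
Labor force participation rate = 154.04 / 265.92 = 57.93%.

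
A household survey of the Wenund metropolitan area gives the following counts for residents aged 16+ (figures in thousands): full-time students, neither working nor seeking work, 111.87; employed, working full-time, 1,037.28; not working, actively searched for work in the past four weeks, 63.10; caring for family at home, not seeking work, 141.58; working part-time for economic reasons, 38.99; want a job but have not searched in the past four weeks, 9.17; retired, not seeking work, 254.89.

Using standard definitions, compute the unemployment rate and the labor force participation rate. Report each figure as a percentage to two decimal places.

Unemployment rate ≈ 5.54%; labor force participation rate ≈ 68.77%.

Employed = 1,037.28 + 38.99 = 1,076.27 thousand (anyone who worked, including part-time for economic reasons, counts as employed).
Unemployed = 63.10 thousand.
Labor force = 1,076.27 + 63.10 = 1,139.37 thousand.
Not in labor force = 111.87 + 141.58 + 9.17 + 254.89 = 517.51 thousand (those not working and not actively searching are outside the labor force — including those who want a job but have given up searching).
Civilian working-age population = 1,139.37 + 517.51 = 1,656.88 thousand.
Unemployment rate = 63.10 / 1,139.37 = 5.54%.
Labor force participation rate = 1,139.37 / 1,656.88 = 68.77%.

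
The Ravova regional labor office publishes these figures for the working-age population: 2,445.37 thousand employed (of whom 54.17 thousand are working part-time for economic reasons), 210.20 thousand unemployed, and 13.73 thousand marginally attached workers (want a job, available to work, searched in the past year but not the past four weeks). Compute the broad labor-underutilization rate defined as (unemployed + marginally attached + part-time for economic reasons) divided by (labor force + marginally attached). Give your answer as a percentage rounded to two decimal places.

Labor force = 2,445.37 + 210.20 = 2,655.57 thousand.
Numerator = 210.20 + 13.73 + 54.17 = 278.10 thousand.
Denominator = 2,655.57 + 13.73 = 2,669.30 thousand.
Broad rate = 278.10 / 2,669.30 = 10.42%.

Broad underutilization rate ≈ 10.42%.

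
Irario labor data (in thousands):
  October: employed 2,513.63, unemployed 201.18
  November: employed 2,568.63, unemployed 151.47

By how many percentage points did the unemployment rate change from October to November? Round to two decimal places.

October: labor force = 2,513.63 + 201.18 = 2,714.81; u = 201.18/2,714.81 = 7.41%.
November: labor force = 2,568.63 + 151.47 = 2,720.10; u = 151.47/2,720.10 = 5.57%.
Change = 5.57% − 7.41% = −1.84 pp.

The unemployment rate changed by −1.84 percentage points.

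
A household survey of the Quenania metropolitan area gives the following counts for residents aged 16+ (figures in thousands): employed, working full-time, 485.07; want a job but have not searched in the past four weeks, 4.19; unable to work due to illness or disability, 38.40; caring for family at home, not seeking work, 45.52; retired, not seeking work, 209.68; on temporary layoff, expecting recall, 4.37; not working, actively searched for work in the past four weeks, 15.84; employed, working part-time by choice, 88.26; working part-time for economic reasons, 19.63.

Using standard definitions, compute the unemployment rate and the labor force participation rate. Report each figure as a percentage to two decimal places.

Employed = 485.07 + 88.26 + 19.63 = 592.96 thousand (anyone who worked, including part-time for economic reasons, counts as employed).
Unemployed = 4.37 + 15.84 = 20.21 thousand (jobless and actively searching, or on temporary layoff).
Labor force = 592.96 + 20.21 = 613.17 thousand.
Not in labor force = 4.19 + 38.40 + 45.52 + 209.68 = 297.79 thousand (those not working and not actively searching are outside the labor force — including those who want a job but have given up searching).
Civilian working-age population = 613.17 + 297.79 = 910.96 thousand.
Unemployment rate = 20.21 / 613.17 = 3.30%.
Labor force participation rate = 613.17 / 910.96 = 67.31%.

Unemployment rate ≈ 3.30%; labor force participation rate ≈ 67.31%.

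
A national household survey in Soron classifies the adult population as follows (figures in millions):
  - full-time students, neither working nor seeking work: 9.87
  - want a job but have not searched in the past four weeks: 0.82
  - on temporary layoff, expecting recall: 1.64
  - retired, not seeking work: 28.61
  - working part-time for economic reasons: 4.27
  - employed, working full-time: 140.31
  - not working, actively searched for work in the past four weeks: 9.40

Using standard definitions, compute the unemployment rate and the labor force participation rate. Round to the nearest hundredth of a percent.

Employed = 4.27 + 140.31 = 144.58 million (anyone who worked, including part-time for economic reasons, counts as employed).
Unemployed = 1.64 + 9.40 = 11.04 million (jobless and actively searching, or on temporary layoff).
Labor force = 144.58 + 11.04 = 155.62 million.
Not in labor force = 9.87 + 0.82 + 28.61 = 39.30 million (those not working and not actively searching are outside the labor force — including those who want a job but have given up searching).
Civilian working-age population = 155.62 + 39.30 = 194.92 million.
Unemployment rate = 11.04 / 155.62 = 7.09%.
Labor force participation rate = 155.62 / 194.92 = 79.84%.

Unemployment rate ≈ 7.09%; labor force participation rate ≈ 79.84%.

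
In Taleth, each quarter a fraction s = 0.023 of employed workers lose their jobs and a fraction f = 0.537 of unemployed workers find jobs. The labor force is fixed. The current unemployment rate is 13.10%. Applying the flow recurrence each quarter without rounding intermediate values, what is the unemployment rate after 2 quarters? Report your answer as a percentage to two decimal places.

Unemployment rate after two quarters ≈ 5.85%.

With a fixed labor force, u_{t+1} = u_t + s·(1−u_t) − f·u_t = u_t·(1−s−f) + s.
Here 1−s−f = 0.440 and s = 0.023.
u_1 = 0.131000 × 0.440 + 0.023 = 0.080640.
u_2 = 0.080640 × 0.440 + 0.023 = 0.058482.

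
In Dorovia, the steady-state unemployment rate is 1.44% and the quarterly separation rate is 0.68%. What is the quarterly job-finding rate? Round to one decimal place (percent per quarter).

From u* = s/(s+f): f = s·(1−u)/u.
f = 0.68 × (1 − 0.0144) / 0.0144 = 0.6702 / 0.0144 ≈ 46.5% per quarter.

Job-finding rate ≈ 46.5% per quarter.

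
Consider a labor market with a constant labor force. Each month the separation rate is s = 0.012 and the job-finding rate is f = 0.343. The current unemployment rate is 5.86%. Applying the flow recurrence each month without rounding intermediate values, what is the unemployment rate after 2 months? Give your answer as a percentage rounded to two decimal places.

Unemployment rate after two months ≈ 4.41%.

With a fixed labor force, u_{t+1} = u_t + s·(1−u_t) − f·u_t = u_t·(1−s−f) + s.
Here 1−s−f = 0.645 and s = 0.012.
u_1 = 0.058600 × 0.645 + 0.012 = 0.049797.
u_2 = 0.049797 × 0.645 + 0.012 = 0.044119.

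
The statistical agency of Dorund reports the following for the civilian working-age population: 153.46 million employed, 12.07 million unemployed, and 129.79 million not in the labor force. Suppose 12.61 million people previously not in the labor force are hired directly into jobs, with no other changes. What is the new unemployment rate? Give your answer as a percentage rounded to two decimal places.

Initially, labor force = 153.46 + 12.07 = 165.53 million, so u = 12.07/165.53 = 7.29%.
After the change, employed and labor force both rise by 12.61; unemployed unchanged → E = 166.07, U = 12.07, labor force = 178.14 million.
New unemployment rate = 12.07 / 178.14 = 6.78%.

New unemployment rate ≈ 6.78%.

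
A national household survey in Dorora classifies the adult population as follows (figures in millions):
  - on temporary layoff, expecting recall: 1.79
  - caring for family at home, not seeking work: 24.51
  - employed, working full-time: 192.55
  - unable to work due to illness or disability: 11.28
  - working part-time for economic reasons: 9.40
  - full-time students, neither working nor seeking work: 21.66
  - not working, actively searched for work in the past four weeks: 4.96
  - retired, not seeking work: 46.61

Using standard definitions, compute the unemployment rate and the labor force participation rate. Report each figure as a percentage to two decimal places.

Employed = 192.55 + 9.40 = 201.95 million (anyone who worked, including part-time for economic reasons, counts as employed).
Unemployed = 1.79 + 4.96 = 6.75 million (jobless and actively searching, or on temporary layoff).
Labor force = 201.95 + 6.75 = 208.70 million.
Not in labor force = 24.51 + 11.28 + 21.66 + 46.61 = 104.06 million (those not working and not actively searching are outside the labor force).
Civilian working-age population = 208.70 + 104.06 = 312.76 million.
Unemployment rate = 6.75 / 208.70 = 3.23%.
Labor force participation rate = 208.70 / 312.76 = 66.73%.

Unemployment rate ≈ 3.23%; labor force participation rate ≈ 66.73%.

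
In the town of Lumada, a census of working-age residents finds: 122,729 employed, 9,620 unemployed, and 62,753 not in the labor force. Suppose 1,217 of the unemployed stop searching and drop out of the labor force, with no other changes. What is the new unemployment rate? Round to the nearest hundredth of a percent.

Initially, labor force = 122,729 + 9,620 = 132,349, so u = 9,620/132,349 = 7.27%.
After the change, unemployed and labor force both fall by 1,217 → E = 122,729, U = 8,403, labor force = 131,132.
New unemployment rate = 8,403 / 131,132 = 6.41%.

New unemployment rate ≈ 6.41%.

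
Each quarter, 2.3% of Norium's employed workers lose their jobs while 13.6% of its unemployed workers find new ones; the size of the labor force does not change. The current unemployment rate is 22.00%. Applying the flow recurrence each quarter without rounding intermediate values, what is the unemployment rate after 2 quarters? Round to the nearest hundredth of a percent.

With a fixed labor force, u_{t+1} = u_t + s·(1−u_t) − f·u_t = u_t·(1−s−f) + s.
Here 1−s−f = 0.841 and s = 0.023.
u_1 = 0.220000 × 0.841 + 0.023 = 0.208020.
u_2 = 0.208020 × 0.841 + 0.023 = 0.197945.

Unemployment rate after two quarters ≈ 19.79%.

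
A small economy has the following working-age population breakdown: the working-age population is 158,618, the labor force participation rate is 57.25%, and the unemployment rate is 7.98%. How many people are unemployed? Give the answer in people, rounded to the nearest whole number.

Labor force = 0.5725 × 158,618 = 90,809.
Unemployed = 0.0798 × 90,809 ≈ 7,247.

About 7,247 are unemployed.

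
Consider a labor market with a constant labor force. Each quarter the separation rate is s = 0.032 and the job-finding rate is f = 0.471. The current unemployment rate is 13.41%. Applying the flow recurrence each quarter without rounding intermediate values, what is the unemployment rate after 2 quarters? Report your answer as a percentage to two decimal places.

With a fixed labor force, u_{t+1} = u_t + s·(1−u_t) − f·u_t = u_t·(1−s−f) + s.
Here 1−s−f = 0.497 and s = 0.032.
u_1 = 0.134100 × 0.497 + 0.032 = 0.098648.
u_2 = 0.098648 × 0.497 + 0.032 = 0.081028.

Unemployment rate after two quarters ≈ 8.10%.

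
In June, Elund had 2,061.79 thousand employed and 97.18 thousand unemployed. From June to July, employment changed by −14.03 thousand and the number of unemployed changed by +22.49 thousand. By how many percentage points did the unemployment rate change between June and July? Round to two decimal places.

June: labor force = 2,061.79 + 97.18 = 2,158.97; u = 97.18/2,158.97 = 4.50%.
July: labor force = 2,047.76 + 119.67 = 2,167.43; u = 119.67/2,167.43 = 5.52%.
Change = 5.52% − 4.50% = +1.02 pp.

The unemployment rate changed by +1.02 percentage points.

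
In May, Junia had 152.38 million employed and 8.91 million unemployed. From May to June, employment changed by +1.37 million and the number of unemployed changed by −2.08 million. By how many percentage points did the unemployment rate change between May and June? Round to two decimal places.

The unemployment rate changed by −1.27 percentage points.

May: labor force = 152.38 + 8.91 = 161.29; u = 8.91/161.29 = 5.52%.
June: labor force = 153.75 + 6.83 = 160.58; u = 6.83/160.58 = 4.25%.
Change = 4.25% − 5.52% = −1.27 pp.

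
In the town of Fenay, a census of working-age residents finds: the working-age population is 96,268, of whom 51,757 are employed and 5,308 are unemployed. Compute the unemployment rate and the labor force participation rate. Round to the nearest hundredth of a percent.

Labor force = employed + unemployed = 51,757 + 5,308 = 57,065.
Unemployment rate = 5,308 / 57,065 = 9.30%.
Labor force participation rate = 57,065 / 96,268 = 59.28%.

Unemployment rate ≈ 9.30%; labor force participation rate ≈ 59.28%.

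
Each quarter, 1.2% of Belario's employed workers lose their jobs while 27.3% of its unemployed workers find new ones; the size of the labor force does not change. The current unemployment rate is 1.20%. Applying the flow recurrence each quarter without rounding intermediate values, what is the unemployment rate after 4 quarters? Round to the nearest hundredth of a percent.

With a fixed labor force, u_{t+1} = u_t + s·(1−u_t) − f·u_t = u_t·(1−s−f) + s.
Here 1−s−f = 0.715 and s = 0.012.
u_1 = 0.012000 × 0.715 + 0.012 = 0.020580.
u_2 = 0.020580 × 0.715 + 0.012 = 0.026715.
u_3 = 0.026715 × 0.715 + 0.012 = 0.031101.
u_4 = 0.031101 × 0.715 + 0.012 = 0.034237.

Unemployment rate after four quarters ≈ 3.42%.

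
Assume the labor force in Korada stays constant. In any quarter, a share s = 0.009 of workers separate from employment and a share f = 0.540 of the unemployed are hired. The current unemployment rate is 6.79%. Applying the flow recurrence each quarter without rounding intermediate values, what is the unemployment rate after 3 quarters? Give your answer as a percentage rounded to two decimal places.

Unemployment rate after three quarters ≈ 2.11%.

With a fixed labor force, u_{t+1} = u_t + s·(1−u_t) − f·u_t = u_t·(1−s−f) + s.
Here 1−s−f = 0.451 and s = 0.009.
u_1 = 0.067900 × 0.451 + 0.009 = 0.039623.
u_2 = 0.039623 × 0.451 + 0.009 = 0.026870.
u_3 = 0.026870 × 0.451 + 0.009 = 0.021118.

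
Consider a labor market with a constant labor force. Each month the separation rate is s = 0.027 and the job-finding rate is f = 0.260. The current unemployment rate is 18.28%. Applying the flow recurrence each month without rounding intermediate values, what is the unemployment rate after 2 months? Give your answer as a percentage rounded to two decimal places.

Unemployment rate after two months ≈ 13.92%.

With a fixed labor force, u_{t+1} = u_t + s·(1−u_t) − f·u_t = u_t·(1−s−f) + s.
Here 1−s−f = 0.713 and s = 0.027.
u_1 = 0.182800 × 0.713 + 0.027 = 0.157336.
u_2 = 0.157336 × 0.713 + 0.027 = 0.139181.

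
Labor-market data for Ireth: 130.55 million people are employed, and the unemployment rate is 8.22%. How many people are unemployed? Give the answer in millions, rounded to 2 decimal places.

Let U be the number unemployed. The labor force is E + U, and U/(E+U) = 0.0822.
So U = 0.0822 × 130.55 / (1 − 0.0822) = 10.7312 / 0.9178 ≈ 11.69 million.

About 11.69 million are unemployed.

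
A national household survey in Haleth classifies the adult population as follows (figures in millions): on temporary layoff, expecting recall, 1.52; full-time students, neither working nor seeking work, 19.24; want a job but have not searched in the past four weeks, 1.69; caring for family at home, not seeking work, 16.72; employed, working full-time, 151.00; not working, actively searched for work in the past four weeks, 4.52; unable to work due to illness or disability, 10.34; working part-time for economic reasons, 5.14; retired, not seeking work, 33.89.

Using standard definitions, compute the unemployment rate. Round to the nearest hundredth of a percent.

Unemployment rate ≈ 3.72%.

Employed = 151.00 + 5.14 = 156.14 million (anyone who worked, including part-time for economic reasons, counts as employed).
Unemployed = 1.52 + 4.52 = 6.04 million (jobless and actively searching, or on temporary layoff).
Labor force = 156.14 + 6.04 = 162.18 million.
Unemployment rate = 6.04 / 162.18 = 3.72%.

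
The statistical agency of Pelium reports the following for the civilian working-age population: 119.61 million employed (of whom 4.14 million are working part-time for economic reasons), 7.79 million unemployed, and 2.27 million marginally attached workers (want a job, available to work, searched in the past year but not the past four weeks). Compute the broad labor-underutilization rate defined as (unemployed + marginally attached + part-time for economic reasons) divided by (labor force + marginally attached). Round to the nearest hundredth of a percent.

Broad underutilization rate ≈ 10.95%.

Labor force = 119.61 + 7.79 = 127.40 million.
Numerator = 7.79 + 2.27 + 4.14 = 14.20 million.
Denominator = 127.40 + 2.27 = 129.67 million.
Broad rate = 14.20 / 129.67 = 10.95%.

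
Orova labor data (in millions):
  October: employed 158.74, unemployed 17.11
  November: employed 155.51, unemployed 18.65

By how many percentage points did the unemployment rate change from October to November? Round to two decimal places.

The unemployment rate changed by +0.98 percentage points.

October: labor force = 158.74 + 17.11 = 175.85; u = 17.11/175.85 = 9.73%.
November: labor force = 155.51 + 18.65 = 174.16; u = 18.65/174.16 = 10.71%.
Change = 10.71% − 9.73% = +0.98 pp.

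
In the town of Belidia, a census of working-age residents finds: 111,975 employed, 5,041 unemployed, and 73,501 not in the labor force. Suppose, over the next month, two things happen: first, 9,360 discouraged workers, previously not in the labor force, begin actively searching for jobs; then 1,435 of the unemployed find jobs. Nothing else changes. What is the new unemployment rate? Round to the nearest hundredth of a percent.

New unemployment rate ≈ 10.26%.

Initially, labor force = 111,975 + 5,041 = 117,016, so u = 5,041/117,016 = 4.31%.
After the first change, unemployed and labor force both rise by 9,360 → E = 111,975, U = 14,401, labor force = 126,376.
After the second change, unemployed falls and employed rises by 1,435; labor force unchanged → E = 113,410, U = 12,966, labor force = 126,376.
New unemployment rate = 12,966 / 126,376 = 10.26%.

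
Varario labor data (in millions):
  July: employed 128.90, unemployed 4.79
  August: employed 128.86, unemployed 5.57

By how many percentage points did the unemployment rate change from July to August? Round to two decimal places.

The unemployment rate changed by +0.56 percentage points.

July: labor force = 128.90 + 4.79 = 133.69; u = 4.79/133.69 = 3.58%.
August: labor force = 128.86 + 5.57 = 134.43; u = 5.57/134.43 = 4.14%.
Change = 4.14% − 3.58% = +0.56 pp.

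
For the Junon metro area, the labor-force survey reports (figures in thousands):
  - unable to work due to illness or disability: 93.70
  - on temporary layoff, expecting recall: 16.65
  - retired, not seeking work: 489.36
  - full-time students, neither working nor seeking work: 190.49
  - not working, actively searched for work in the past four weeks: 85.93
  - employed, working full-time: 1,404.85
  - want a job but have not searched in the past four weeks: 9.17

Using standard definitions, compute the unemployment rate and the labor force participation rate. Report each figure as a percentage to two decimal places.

Employed = 1,404.85 thousand.
Unemployed = 16.65 + 85.93 = 102.58 thousand (jobless and actively searching, or on temporary layoff).
Labor force = 1,404.85 + 102.58 = 1,507.43 thousand.
Not in labor force = 93.70 + 489.36 + 190.49 + 9.17 = 782.72 thousand (those not working and not actively searching are outside the labor force — including those who want a job but have given up searching).
Civilian working-age population = 1,507.43 + 782.72 = 2,290.15 thousand.
Unemployment rate = 102.58 / 1,507.43 = 6.80%.
Labor force participation rate = 1,507.43 / 2,290.15 = 65.82%.

Unemployment rate ≈ 6.80%; labor force participation rate ≈ 65.82%.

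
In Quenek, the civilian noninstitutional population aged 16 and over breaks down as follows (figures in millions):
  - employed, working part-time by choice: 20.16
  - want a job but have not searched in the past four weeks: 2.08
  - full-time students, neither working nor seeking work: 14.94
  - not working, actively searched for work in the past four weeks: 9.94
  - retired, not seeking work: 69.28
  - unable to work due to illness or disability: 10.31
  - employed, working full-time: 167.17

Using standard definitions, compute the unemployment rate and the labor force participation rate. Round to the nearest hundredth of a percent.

Employed = 20.16 + 167.17 = 187.33 million.
Unemployed = 9.94 million.
Labor force = 187.33 + 9.94 = 197.27 million.
Not in labor force = 2.08 + 14.94 + 69.28 + 10.31 = 96.61 million (those not working and not actively searching are outside the labor force — including those who want a job but have given up searching).
Civilian working-age population = 197.27 + 96.61 = 293.88 million.
Unemployment rate = 9.94 / 197.27 = 5.04%.
Labor force participation rate = 197.27 / 293.88 = 67.13%.

Unemployment rate ≈ 5.04%; labor force participation rate ≈ 67.13%.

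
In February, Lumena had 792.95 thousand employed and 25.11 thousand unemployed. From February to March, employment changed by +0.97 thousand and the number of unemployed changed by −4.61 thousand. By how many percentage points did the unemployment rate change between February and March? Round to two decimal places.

The unemployment rate changed by −0.55 percentage points.

February: labor force = 792.95 + 25.11 = 818.06; u = 25.11/818.06 = 3.07%.
March: labor force = 793.92 + 20.50 = 814.42; u = 20.50/814.42 = 2.52%.
Change = 2.52% − 3.07% = −0.55 pp.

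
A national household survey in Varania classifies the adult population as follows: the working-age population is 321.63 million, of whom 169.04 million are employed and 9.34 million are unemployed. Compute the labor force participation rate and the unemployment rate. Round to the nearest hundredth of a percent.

Labor force participation rate ≈ 55.46%; unemployment rate ≈ 5.24%.

Labor force = employed + unemployed = 169.04 + 9.34 = 178.38 million.
Unemployment rate = 9.34 / 178.38 = 5.24%.
Labor force participation rate = 178.38 / 321.63 = 55.46%.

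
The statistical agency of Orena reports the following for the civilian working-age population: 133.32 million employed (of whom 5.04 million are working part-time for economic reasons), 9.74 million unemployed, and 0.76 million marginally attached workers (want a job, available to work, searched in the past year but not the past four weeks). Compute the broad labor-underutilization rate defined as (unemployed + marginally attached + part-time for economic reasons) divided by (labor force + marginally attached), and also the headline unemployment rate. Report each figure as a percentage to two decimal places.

Labor force = 133.32 + 9.74 = 143.06 million.
Numerator = 9.74 + 0.76 + 5.04 = 15.54 million.
Denominator = 143.06 + 0.76 = 143.82 million.
Broad rate = 15.54 / 143.82 = 10.81%.
Headline unemployment rate = 9.74 / 143.06 = 6.81%.

Broad underutilization rate ≈ 10.81%; headline unemployment rate ≈ 6.81%.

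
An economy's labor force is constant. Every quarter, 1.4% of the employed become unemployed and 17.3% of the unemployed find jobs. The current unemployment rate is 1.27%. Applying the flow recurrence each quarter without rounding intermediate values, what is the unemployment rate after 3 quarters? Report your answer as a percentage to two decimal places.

With a fixed labor force, u_{t+1} = u_t + s·(1−u_t) − f·u_t = u_t·(1−s−f) + s.
Here 1−s−f = 0.813 and s = 0.014.
u_1 = 0.012700 × 0.813 + 0.014 = 0.024325.
u_2 = 0.024325 × 0.813 + 0.014 = 0.033776.
u_3 = 0.033776 × 0.813 + 0.014 = 0.041460.

Unemployment rate after three quarters ≈ 4.15%.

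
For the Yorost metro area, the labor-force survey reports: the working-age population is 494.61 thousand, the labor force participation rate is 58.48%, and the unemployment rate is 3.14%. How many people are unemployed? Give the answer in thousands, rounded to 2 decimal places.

About 9.08 thousand are unemployed.

Labor force = 0.5848 × 494.61 = 289.25 thousand.
Unemployed = 0.0314 × 289.25 ≈ 9.08 thousand.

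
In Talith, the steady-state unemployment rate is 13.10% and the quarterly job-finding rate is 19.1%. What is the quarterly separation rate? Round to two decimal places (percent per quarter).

Separation rate ≈ 2.88% per quarter.

From u* = s/(s+f): s = u·f/(1−u).
s = 0.1310 × 19.1 / (1 − 0.1310) = 2.5021 / 0.8690 ≈ 2.88% per quarter.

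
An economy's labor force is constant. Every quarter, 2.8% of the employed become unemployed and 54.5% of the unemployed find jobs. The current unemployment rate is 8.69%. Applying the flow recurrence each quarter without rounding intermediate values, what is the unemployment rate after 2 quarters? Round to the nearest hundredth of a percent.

With a fixed labor force, u_{t+1} = u_t + s·(1−u_t) − f·u_t = u_t·(1−s−f) + s.
Here 1−s−f = 0.427 and s = 0.028.
u_1 = 0.086900 × 0.427 + 0.028 = 0.065106.
u_2 = 0.065106 × 0.427 + 0.028 = 0.055800.

Unemployment rate after two quarters ≈ 5.58%.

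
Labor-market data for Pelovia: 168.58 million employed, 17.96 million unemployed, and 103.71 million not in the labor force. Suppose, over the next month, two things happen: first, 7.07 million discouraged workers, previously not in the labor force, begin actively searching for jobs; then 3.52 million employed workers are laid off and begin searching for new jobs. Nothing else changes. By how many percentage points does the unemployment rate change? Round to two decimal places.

The unemployment rate changes by +5.12 percentage points.

Initially, labor force = 168.58 + 17.96 = 186.54 million, so u = 17.96/186.54 = 9.63%.
After the first change, unemployed and labor force both rise by 7.07 → E = 168.58, U = 25.03, labor force = 193.61 million.
After the second change, employed falls and unemployed rises by 3.52; labor force unchanged → E = 165.06, U = 28.55, labor force = 193.61 million.
New unemployment rate = 28.55 / 193.61 = 14.75%.
Change = 14.75% − 9.63% = +5.12 percentage points.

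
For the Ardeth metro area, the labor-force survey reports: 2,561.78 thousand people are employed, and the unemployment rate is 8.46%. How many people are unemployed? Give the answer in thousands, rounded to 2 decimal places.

Let U be the number unemployed. The labor force is E + U, and U/(E+U) = 0.0846.
So U = 0.0846 × 2,561.78 / (1 − 0.0846) = 216.7266 / 0.9154 ≈ 236.76 thousand.

About 236.76 thousand are unemployed.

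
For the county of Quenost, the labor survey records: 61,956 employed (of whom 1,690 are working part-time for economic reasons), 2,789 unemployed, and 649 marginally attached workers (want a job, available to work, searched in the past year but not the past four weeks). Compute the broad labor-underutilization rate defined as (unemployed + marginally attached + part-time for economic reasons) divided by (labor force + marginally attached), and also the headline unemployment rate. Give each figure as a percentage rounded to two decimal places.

Labor force = 61,956 + 2,789 = 64,745.
Numerator = 2,789 + 649 + 1,690 = 5,128.
Denominator = 64,745 + 649 = 65,394.
Broad rate = 5,128 / 65,394 = 7.84%.
Headline unemployment rate = 2,789 / 64,745 = 4.31%.

Broad underutilization rate ≈ 7.84%; headline unemployment rate ≈ 4.31%.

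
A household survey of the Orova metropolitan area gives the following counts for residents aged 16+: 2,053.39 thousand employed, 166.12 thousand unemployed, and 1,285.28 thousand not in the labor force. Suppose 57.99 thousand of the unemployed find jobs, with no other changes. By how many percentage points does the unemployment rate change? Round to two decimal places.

The unemployment rate changes by −2.61 percentage points.

Initially, labor force = 2,053.39 + 166.12 = 2,219.51 thousand, so u = 166.12/2,219.51 = 7.48%.
After the change, unemployed falls and employed rises by 57.99; labor force unchanged → E = 2,111.38, U = 108.13, labor force = 2,219.51 thousand.
New unemployment rate = 108.13 / 2,219.51 = 4.87%.
Change = 4.87% − 7.48% = −2.61 percentage points.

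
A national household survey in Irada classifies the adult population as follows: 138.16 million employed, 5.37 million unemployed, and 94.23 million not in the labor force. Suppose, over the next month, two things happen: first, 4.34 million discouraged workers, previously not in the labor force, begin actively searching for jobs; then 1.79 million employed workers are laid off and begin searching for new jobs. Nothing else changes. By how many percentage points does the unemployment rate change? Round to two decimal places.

Initially, labor force = 138.16 + 5.37 = 143.53 million, so u = 5.37/143.53 = 3.74%.
After the first change, unemployed and labor force both rise by 4.34 → E = 138.16, U = 9.71, labor force = 147.87 million.
After the second change, employed falls and unemployed rises by 1.79; labor force unchanged → E = 136.37, U = 11.50, labor force = 147.87 million.
New unemployment rate = 11.50 / 147.87 = 7.78%.
Change = 7.78% − 3.74% = +4.04 percentage points.

The unemployment rate changes by +4.04 percentage points.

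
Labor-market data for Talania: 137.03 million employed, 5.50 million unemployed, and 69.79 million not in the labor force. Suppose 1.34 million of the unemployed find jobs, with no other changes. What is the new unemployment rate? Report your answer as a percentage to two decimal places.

Initially, labor force = 137.03 + 5.50 = 142.53 million, so u = 5.50/142.53 = 3.86%.
After the change, unemployed falls and employed rises by 1.34; labor force unchanged → E = 138.37, U = 4.16, labor force = 142.53 million.
New unemployment rate = 4.16 / 142.53 = 2.92%.

New unemployment rate ≈ 2.92%.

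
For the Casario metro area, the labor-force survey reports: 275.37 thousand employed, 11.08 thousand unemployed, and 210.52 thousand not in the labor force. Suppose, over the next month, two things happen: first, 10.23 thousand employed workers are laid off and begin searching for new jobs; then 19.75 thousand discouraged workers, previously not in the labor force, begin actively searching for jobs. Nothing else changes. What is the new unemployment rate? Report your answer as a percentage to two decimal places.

Initially, labor force = 275.37 + 11.08 = 286.45 thousand, so u = 11.08/286.45 = 3.87%.
After the first change, employed falls and unemployed rises by 10.23; labor force unchanged → E = 265.14, U = 21.31, labor force = 286.45 thousand.
After the second change, unemployed and labor force both rise by 19.75 → E = 265.14, U = 41.06, labor force = 306.20 thousand.
New unemployment rate = 41.06 / 306.20 = 13.41%.

New unemployment rate ≈ 13.41%.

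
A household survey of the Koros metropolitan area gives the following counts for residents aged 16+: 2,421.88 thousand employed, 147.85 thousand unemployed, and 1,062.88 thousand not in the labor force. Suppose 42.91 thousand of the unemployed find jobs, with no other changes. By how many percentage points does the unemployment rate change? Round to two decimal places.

The unemployment rate changes by −1.67 percentage points.

Initially, labor force = 2,421.88 + 147.85 = 2,569.73 thousand, so u = 147.85/2,569.73 = 5.75%.
After the change, unemployed falls and employed rises by 42.91; labor force unchanged → E = 2,464.79, U = 104.94, labor force = 2,569.73 thousand.
New unemployment rate = 104.94 / 2,569.73 = 4.08%.
Change = 4.08% − 5.75% = −1.67 percentage points.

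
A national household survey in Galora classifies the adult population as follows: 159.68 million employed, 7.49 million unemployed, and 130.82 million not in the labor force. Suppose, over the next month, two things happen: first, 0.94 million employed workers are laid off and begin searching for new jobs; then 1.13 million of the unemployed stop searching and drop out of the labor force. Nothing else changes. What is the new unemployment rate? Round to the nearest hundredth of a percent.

Initially, labor force = 159.68 + 7.49 = 167.17 million, so u = 7.49/167.17 = 4.48%.
After the first change, employed falls and unemployed rises by 0.94; labor force unchanged → E = 158.74, U = 8.43, labor force = 167.17 million.
After the second change, unemployed and labor force both fall by 1.13 → E = 158.74, U = 7.30, labor force = 166.04 million.
New unemployment rate = 7.30 / 166.04 = 4.40%.

New unemployment rate ≈ 4.40%.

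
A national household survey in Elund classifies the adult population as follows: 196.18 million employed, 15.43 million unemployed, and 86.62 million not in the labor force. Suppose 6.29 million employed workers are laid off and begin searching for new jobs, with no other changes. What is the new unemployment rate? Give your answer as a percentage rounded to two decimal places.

Initially, labor force = 196.18 + 15.43 = 211.61 million, so u = 15.43/211.61 = 7.29%.
After the change, employed falls and unemployed rises by 6.29; labor force unchanged → E = 189.89, U = 21.72, labor force = 211.61 million.
New unemployment rate = 21.72 / 211.61 = 10.26%.

New unemployment rate ≈ 10.26%.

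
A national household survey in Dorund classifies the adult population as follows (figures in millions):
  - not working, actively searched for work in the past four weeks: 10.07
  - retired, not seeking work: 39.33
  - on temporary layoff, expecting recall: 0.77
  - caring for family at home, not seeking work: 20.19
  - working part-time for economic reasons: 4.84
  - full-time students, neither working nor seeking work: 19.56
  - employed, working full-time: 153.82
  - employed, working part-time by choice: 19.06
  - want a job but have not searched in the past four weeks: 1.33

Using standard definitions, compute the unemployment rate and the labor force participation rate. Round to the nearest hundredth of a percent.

Unemployment rate ≈ 5.75%; labor force participation rate ≈ 70.10%.

Employed = 4.84 + 153.82 + 19.06 = 177.72 million (anyone who worked, including part-time for economic reasons, counts as employed).
Unemployed = 10.07 + 0.77 = 10.84 million (jobless and actively searching, or on temporary layoff).
Labor force = 177.72 + 10.84 = 188.56 million.
Not in labor force = 39.33 + 20.19 + 19.56 + 1.33 = 80.41 million (those not working and not actively searching are outside the labor force — including those who want a job but have given up searching).
Civilian working-age population = 188.56 + 80.41 = 268.97 million.
Unemployment rate = 10.84 / 188.56 = 5.75%.
Labor force participation rate = 188.56 / 268.97 = 70.10%.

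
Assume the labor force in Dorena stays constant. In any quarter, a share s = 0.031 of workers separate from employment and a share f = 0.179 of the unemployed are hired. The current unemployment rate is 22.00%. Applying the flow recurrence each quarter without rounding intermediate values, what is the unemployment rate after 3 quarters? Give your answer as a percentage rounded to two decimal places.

Unemployment rate after three quarters ≈ 18.33%.

With a fixed labor force, u_{t+1} = u_t + s·(1−u_t) − f·u_t = u_t·(1−s−f) + s.
Here 1−s−f = 0.790 and s = 0.031.
u_1 = 0.220000 × 0.790 + 0.031 = 0.204800.
u_2 = 0.204800 × 0.790 + 0.031 = 0.192792.
u_3 = 0.192792 × 0.790 + 0.031 = 0.183306.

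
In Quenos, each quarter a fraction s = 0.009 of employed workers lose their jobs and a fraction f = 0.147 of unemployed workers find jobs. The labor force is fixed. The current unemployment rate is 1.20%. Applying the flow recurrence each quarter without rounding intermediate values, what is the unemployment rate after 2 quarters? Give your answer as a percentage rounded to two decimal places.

With a fixed labor force, u_{t+1} = u_t + s·(1−u_t) − f·u_t = u_t·(1−s−f) + s.
Here 1−s−f = 0.844 and s = 0.009.
u_1 = 0.012000 × 0.844 + 0.009 = 0.019128.
u_2 = 0.019128 × 0.844 + 0.009 = 0.025144.

Unemployment rate after two quarters ≈ 2.51%.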